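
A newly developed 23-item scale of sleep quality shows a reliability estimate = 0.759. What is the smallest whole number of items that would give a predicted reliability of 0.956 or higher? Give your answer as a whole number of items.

n = 0.956(1 − 0.759) / [0.759(1 − 0.956)]
  = 0.230396 / 0.033396 = 6.8989
6.8989 × 23 = 158.67 → 159 items

159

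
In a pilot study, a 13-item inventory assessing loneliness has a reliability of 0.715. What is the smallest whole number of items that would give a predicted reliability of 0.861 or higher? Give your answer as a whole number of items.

Rearranging the Spearman-Brown formula for n,
n = r*(1 − r) / [ r (1 − r*) ]
n = 0.861 × (1 − 0.715) / [ 0.715 × (1 − 0.861) ]
  = 0.245385 / 0.099385 = 2.4690
Items needed = n × 13 = 2.4690 × 13 ≈ 32.10 → round up to 33

33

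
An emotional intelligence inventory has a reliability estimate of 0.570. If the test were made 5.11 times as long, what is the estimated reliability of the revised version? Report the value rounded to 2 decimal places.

Spearman-Brown: r_new = n·r / (1 + (n − 1)·r)
r_new = (5.11 × 0.570) / (1 + (5.11 − 1) × 0.570)
     = 2.9127 / 3.3427 = 0.8714

0.87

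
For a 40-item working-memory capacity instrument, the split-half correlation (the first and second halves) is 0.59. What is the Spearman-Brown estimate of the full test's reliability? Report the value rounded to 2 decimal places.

Apply the Spearman-Brown correction with n = 2:
r_full = 2r_hh / (1 + r_hh) = 2 × 0.59 / (1 + 0.59)
r_full = 1.1800 / 1.5900 ≈ 0.7421

0.74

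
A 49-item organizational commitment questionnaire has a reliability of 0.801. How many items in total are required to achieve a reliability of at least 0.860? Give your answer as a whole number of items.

Rearranging the Spearman-Brown formula for n,
n = r_target (1 − r_old) / [ r_old (1 − r_target) ]
n = [0.860 × 0.199] / [0.801 × 0.140]
  = 0.171140 / 0.112140 = 1.5261
Items needed = n × 49 = 1.5261 × 49 ≈ 74.78 → round up to 75

75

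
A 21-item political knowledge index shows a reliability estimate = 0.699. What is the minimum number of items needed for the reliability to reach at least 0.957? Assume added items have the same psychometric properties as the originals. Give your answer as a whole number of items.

n = 0.957(1 − 0.699) / [0.699(1 − 0.957)]
n = 0.288057 / 0.030057 ≈ 9.5837
9.5837 × 21 = 201.26 → 202 items

202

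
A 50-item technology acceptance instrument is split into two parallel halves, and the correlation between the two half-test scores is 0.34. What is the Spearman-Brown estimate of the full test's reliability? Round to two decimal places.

0.51

The full test is twice the length of either half (n = 2).
r_full = 2(0.34) / (1 + 0.34)
r_full = 0.6800 / 1.3400 ≈ 0.5075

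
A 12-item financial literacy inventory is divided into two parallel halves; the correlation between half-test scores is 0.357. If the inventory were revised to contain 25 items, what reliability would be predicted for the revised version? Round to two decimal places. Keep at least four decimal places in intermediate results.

First correct the split-half correlation to full-test reliability: r_full = 2 × 0.357 / (1 + 0.357) ≈ 0.5262
Length factor from 12 to 25 items: n = 25/12 = 2.0833
r_new = n·r_full / (1 + (n − 1)·r_full) = 1.0962 / 1.5700 ≈ 0.6982

0.70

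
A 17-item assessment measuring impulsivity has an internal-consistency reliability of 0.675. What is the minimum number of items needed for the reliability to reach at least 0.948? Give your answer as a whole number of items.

150

Invert Spearman-Brown to solve for n:
n = r*(1 − r) / [ r (1 − r*) ]
n = [0.948 × 0.325] / [0.675 × 0.052]
n = 0.308100 / 0.035100 ≈ 8.7778
So the test needs 8.7778 × 17 ≈ 149.22 items; rounding up, 150.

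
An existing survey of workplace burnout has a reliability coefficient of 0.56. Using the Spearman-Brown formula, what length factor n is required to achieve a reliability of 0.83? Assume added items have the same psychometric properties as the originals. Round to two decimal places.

n = 0.83(1 − 0.56) / [0.56(1 − 0.83)]
  = 0.3652 / 0.0952 = 3.8361

3.84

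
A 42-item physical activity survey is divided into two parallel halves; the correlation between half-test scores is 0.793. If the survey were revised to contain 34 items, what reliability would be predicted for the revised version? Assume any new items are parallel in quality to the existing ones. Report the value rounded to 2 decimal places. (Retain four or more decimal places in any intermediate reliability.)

Spearman-Brown correction (n = 2): r_full = 2·0.793/(1 + 0.793) = 0.8846
Length factor from 42 to 34 items: n = 34/42 = 0.8095
r_new = n·r_full / (1 + (n − 1)·r_full) = 0.7161 / 0.8315 ≈ 0.8612

0.86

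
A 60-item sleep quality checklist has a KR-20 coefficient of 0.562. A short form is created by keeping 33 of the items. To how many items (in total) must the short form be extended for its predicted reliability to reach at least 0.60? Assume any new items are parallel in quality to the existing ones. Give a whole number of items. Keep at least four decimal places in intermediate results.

Short-form reliability: n = 33/60 = 0.5500; r_33 = n·r/(1+(n−1)r) ≈ 0.4137
Then solve for n' with r_old = 0.4137, r_target = 0.60: n' = 0.60(1 − 0.4137)/[0.4137(1 − 0.60)] = 2.1258
Items = 2.1258 × 33 ≈ 70.15 → 71

71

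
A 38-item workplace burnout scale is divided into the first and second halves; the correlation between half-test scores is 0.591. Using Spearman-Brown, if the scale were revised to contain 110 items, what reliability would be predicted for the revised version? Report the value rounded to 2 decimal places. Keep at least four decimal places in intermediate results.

Full-test reliability from the split-half r: r_full = 2(0.591)/(1 + 0.591) = 0.7429
Length factor from 38 to 110 items: n = 110/38 = 2.8947
r_new = n·r_full / (1 + (n − 1)·r_full) = 2.1505 / 2.4076 ≈ 0.8932

0.89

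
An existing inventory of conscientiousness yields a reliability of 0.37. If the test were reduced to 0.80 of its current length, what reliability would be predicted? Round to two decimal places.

r_new = (0.8 × 0.37) / (1 + (0.8 − 1) × 0.37)
r_new = 0.2960 / 0.9260 ≈ 0.3197

0.32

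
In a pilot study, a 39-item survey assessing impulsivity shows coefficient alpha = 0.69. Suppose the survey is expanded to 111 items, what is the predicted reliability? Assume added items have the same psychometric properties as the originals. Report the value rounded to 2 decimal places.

0.86

Length ratio n = 111/39 = 2.8462
r_new = (2.8462 × 0.69) / (1 + (2.8462 − 1) × 0.69)
     = 1.9639 / 2.2739 = 0.8637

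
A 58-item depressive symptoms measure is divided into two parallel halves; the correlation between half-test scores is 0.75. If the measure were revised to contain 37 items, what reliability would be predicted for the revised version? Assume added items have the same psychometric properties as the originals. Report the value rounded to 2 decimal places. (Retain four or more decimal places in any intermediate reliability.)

0.79

First correct the split-half correlation to full-test reliability: r_full = 2 × 0.75 / (1 + 0.75) ≈ 0.8571
Length factor from 58 to 37 items: n = 37/58 = 0.6379
r_new = n·r_full / (1 + (n − 1)·r_full) = 0.5467 / 0.6896 ≈ 0.7928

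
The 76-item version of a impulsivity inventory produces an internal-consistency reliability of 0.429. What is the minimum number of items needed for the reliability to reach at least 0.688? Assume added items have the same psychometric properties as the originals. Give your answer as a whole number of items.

224

n = 0.688 × (1 − 0.429) / [ 0.429 × (1 − 0.688) ]
n = 0.392848 / 0.133848 ≈ 2.9350
So the test needs 2.9350 × 76 ≈ 223.06 items; rounding up, 224.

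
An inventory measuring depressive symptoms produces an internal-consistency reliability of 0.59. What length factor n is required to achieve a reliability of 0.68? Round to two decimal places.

1.48

n = 0.68 × (1 − 0.59) / [ 0.59 × (1 − 0.68) ]
n = 0.2788 / 0.1888 ≈ 1.4767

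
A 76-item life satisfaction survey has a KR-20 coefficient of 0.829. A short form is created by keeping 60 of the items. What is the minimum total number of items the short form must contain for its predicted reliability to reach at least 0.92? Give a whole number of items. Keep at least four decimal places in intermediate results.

181

Short-form reliability: n = 60/76 = 0.7895; r_60 = n·r/(1+(n−1)r) ≈ 0.7929
Then solve for n' with r_old = 0.7929, r_target = 0.92: n' = 0.92(1 − 0.7929)/[0.7929(1 − 0.92)] = 3.0037
Items = 3.0037 × 60 ≈ 180.22 → 181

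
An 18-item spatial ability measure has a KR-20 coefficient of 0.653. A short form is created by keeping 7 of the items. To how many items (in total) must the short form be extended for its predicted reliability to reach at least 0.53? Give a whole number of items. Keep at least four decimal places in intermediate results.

Short-form reliability: n = 7/18 = 0.3889; r_7 = n·r/(1+(n−1)r) ≈ 0.4226
Then solve for n' with r_old = 0.4226, r_target = 0.53: n' = 0.53(1 − 0.4226)/[0.4226(1 − 0.53)] = 1.5407
Items = 1.5407 × 7 ≈ 10.78 → 11

11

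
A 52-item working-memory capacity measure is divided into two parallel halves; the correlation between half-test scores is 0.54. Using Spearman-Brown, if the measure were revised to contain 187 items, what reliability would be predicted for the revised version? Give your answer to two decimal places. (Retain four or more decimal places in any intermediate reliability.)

0.89

First correct the split-half correlation to full-test reliability: r_full = 2 × 0.54 / (1 + 0.54) ≈ 0.7013
Then adjust to 187 items: n = 187/52 = 3.5962
r_new = n·r_full / (1 + (n − 1)·r_full) = 2.5220 / 2.8207 ≈ 0.8941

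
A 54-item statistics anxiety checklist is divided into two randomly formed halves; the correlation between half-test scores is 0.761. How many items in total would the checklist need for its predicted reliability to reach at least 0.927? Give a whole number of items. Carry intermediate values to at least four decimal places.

Corrected full-test reliability: r_full = 2 × 0.761 / (1 + 0.761) ≈ 0.8643
Solve Spearman-Brown for n: n = 0.927(1 − 0.8643) / [0.8643(1 − 0.927)] = 1.9938
Required items = 1.9938 × 54 = 107.67, so 108 items.

108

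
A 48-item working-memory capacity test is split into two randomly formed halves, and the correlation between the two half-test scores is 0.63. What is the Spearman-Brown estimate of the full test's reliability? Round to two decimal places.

Apply the Spearman-Brown correction with n = 2:
r_full = 2(0.63) / (1 + 0.63)
       = 1.2600 / 1.6300 = 0.7730

0.77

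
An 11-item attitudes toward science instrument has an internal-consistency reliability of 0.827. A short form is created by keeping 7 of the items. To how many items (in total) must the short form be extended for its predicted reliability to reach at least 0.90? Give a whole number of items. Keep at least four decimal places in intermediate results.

First, r for the 7-item form: n = 7/11 = 0.6364, so r_7 = 0.6364·0.827/(1 + (0.6364 − 1)·0.827) = 0.7526
Length factor from the short form to reach 0.90: n' = 0.90(1 − 0.7526) / [0.7526(1 − 0.90)] ≈ 2.9585
Items = 2.9585 × 7 ≈ 20.71 → 21

21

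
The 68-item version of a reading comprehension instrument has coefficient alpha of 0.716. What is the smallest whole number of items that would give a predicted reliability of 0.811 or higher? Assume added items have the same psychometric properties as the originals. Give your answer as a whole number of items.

116

Spearman-Brown solved for the length factor n:
n = r_target (1 − r_old) / [ r_old (1 − r_target) ]
n = [0.811 × 0.284] / [0.716 × 0.189]
n = 0.230324 / 0.135324 ≈ 1.7020
So the test needs 1.7020 × 68 ≈ 115.74 items; rounding up, 116.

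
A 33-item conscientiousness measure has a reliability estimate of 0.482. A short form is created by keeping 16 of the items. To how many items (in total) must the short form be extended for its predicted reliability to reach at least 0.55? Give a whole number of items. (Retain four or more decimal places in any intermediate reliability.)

First, r for the 16-item form: n = 16/33 = 0.4848, so r_16 = 0.4848·0.482/(1 + (0.4848 − 1)·0.482) = 0.3109
Then solve for n' with r_old = 0.3109, r_target = 0.55: n' = 0.55(1 − 0.3109)/[0.3109(1 − 0.55)] = 2.7090
Total items = 2.7090 × 16 = 43.34, rounded up to 44.

44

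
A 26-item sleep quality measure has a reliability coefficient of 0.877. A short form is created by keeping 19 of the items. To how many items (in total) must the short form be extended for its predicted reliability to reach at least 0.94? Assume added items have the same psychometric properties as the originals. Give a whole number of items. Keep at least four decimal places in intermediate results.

58

Short-form reliability: n = 19/26 = 0.7308; r_19 = n·r/(1+(n−1)r) ≈ 0.8390
Then solve for n' with r_old = 0.8390, r_target = 0.94: n' = 0.94(1 − 0.8390)/[0.8390(1 − 0.94)] = 3.0064
Items = 3.0064 × 19 ≈ 57.12 → 58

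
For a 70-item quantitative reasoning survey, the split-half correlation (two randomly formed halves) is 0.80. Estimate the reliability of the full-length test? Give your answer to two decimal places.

The full test is twice the length of either half (n = 2).
r_full = 2r_hh / (1 + r_hh) = 2 × 0.80 / (1 + 0.80)
       = 1.6000 / 1.8000 = 0.8889

0.89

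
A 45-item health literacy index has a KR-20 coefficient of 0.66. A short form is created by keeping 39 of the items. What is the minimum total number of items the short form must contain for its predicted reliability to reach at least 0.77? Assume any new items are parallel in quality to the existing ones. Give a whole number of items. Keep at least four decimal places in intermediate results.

78

Short-form reliability: n = 39/45 = 0.8667; r_39 = n·r/(1+(n−1)r) ≈ 0.6272
Then solve for n' with r_old = 0.6272, r_target = 0.77: n' = 0.77(1 − 0.6272)/[0.6272(1 − 0.77)] = 1.9899
Items = 1.9899 × 39 ≈ 77.61 → 78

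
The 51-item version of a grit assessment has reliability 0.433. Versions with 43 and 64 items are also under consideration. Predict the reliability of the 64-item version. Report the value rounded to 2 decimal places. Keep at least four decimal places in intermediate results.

0.49

Only the ratio of lengths matters: n = 64/51 = 1.2549
r_{64} = n·r / (1 + (n − 1)·r) = 0.5434 / 1.1104 ≈ 0.4894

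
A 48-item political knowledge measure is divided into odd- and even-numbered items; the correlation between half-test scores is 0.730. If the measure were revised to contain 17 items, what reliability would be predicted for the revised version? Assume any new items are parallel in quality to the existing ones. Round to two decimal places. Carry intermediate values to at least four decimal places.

0.66

Spearman-Brown correction (n = 2): r_full = 2·0.730/(1 + 0.730) = 0.8439
Length factor from 48 to 17 items: n = 17/48 = 0.3542
r_new = n·r_full / (1 + (n − 1)·r_full) = 0.2989 / 0.4550 ≈ 0.6569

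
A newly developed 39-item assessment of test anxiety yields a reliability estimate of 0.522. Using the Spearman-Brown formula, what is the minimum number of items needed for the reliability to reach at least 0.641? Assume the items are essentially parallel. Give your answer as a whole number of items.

n = 0.641(1 − 0.522) / [0.522(1 − 0.641)]
n = 0.306398 / 0.187398 ≈ 1.6350
So the test needs 1.6350 × 39 ≈ 63.77 items; rounding up, 64.

64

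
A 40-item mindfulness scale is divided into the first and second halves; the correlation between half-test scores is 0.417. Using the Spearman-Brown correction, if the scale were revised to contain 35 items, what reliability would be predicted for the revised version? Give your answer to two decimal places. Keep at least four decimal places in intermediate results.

Spearman-Brown correction (n = 2): r_full = 2·0.417/(1 + 0.417) = 0.5886
Then adjust to 35 items: n = 35/40 = 0.8750
r_new = n·r_full / (1 + (n − 1)·r_full) = 0.5150 / 0.9264 ≈ 0.5559

0.56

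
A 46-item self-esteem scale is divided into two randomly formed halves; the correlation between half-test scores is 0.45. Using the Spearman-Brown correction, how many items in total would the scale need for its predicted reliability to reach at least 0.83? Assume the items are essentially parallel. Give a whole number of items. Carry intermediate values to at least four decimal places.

r_full = 2(0.45)/(1 + 0.45) = 0.6207
Solve Spearman-Brown for n: n = 0.83(1 − 0.6207) / [0.6207(1 − 0.83)] = 2.9835
Items = 2.9835 × 46 ≈ 137.24 → 138

138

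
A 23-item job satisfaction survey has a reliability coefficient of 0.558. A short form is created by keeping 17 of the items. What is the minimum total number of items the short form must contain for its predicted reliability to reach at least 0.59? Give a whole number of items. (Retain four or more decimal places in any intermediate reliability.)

Short-form reliability: n = 17/23 = 0.7391; r_17 = n·r/(1+(n−1)r) ≈ 0.4827
Length factor from the short form to reach 0.59: n' = 0.59(1 − 0.4827) / [0.4827(1 − 0.59)] ≈ 1.5422
Items = 1.5422 × 17 ≈ 26.22 → 27

27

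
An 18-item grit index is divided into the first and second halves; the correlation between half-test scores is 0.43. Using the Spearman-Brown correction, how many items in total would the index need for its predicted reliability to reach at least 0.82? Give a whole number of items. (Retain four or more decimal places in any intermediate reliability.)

r_full = 2(0.43)/(1 + 0.43) = 0.6014
Solve Spearman-Brown for n: n = 0.82(1 − 0.6014) / [0.6014(1 − 0.82)] = 3.0194
Required items = 3.0194 × 18 = 54.35, so 55 items.

55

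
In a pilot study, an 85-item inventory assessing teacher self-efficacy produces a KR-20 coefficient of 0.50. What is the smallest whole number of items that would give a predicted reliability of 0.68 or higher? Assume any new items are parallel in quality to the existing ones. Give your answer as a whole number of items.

Invert Spearman-Brown to solve for n:
n = r*(1 − r) / [ r (1 − r*) ]
n = 0.68 × (1 − 0.50) / [ 0.50 × (1 − 0.68) ]
n = 0.3400 / 0.1600 ≈ 2.1250
So the test needs 2.1250 × 85 ≈ 180.62 items; rounding up, 181.

181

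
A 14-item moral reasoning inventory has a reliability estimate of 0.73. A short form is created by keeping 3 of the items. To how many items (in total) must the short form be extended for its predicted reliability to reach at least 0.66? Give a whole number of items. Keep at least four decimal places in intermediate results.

Short-form reliability: n = 3/14 = 0.2143; r_3 = n·r/(1+(n−1)r) ≈ 0.3668
Then solve for n' with r_old = 0.3668, r_target = 0.66: n' = 0.66(1 − 0.3668)/[0.3668(1 − 0.66)] = 3.3510
Total items = 3.3510 × 3 = 10.05, rounded up to 11.

11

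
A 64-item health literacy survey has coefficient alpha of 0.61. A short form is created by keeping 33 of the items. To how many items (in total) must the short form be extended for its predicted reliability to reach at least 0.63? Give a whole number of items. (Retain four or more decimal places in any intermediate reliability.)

Short-form reliability: n = 33/64 = 0.5156; r_33 = n·r/(1+(n−1)r) ≈ 0.4464
Then solve for n' with r_old = 0.4464, r_target = 0.63: n' = 0.63(1 − 0.4464)/[0.4464(1 − 0.63)] = 2.1116
Total items = 2.1116 × 33 = 69.68, rounded up to 70.

70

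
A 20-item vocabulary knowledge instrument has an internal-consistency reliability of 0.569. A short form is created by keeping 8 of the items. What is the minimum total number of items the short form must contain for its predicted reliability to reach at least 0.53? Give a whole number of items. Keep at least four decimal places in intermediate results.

First, r for the 8-item form: n = 8/20 = 0.4000, so r_8 = 0.4000·0.569/(1 + (0.4000 − 1)·0.569) = 0.3456
Length factor from the short form to reach 0.53: n' = 0.53(1 − 0.3456) / [0.3456(1 − 0.53)] ≈ 2.1352
Total items = 2.1352 × 8 = 17.08, rounded up to 18.

18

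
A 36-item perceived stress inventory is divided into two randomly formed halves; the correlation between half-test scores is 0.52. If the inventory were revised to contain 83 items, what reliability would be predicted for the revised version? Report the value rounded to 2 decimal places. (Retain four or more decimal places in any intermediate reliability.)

Full-test reliability from the split-half r: r_full = 2(0.52)/(1 + 0.52) = 0.6842
Length factor from 36 to 83 items: n = 83/36 = 2.3056
r_new = n·r_full / (1 + (n − 1)·r_full) = 1.5775 / 1.8933 ≈ 0.8332

0.83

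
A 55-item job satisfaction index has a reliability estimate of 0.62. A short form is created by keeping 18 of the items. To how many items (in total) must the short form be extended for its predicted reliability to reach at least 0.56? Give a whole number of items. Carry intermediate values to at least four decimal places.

Short-form reliability: n = 18/55 = 0.3273; r_18 = n·r/(1+(n−1)r) ≈ 0.3481
Then solve for n' with r_old = 0.3481, r_target = 0.56: n' = 0.56(1 − 0.3481)/[0.3481(1 − 0.56)] = 2.3835
Items = 2.3835 × 18 ≈ 42.90 → 43

43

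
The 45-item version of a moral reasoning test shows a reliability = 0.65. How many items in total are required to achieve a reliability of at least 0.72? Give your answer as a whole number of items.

n = [0.72 × 0.35] / [0.65 × 0.28]
  = 0.2520 / 0.1820 = 1.3846
Items needed = n × 45 = 1.3846 × 45 ≈ 62.31 → round up to 63

63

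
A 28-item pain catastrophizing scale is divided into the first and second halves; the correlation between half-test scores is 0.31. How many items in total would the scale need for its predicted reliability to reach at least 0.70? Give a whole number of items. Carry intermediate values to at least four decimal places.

73

Corrected full-test reliability: r_full = 2 × 0.31 / (1 + 0.31) ≈ 0.4733
Solve Spearman-Brown for n: n = 0.70(1 − 0.4733) / [0.4733(1 − 0.70)] = 2.5966
Required items = 2.5966 × 28 = 72.70, so 73 items.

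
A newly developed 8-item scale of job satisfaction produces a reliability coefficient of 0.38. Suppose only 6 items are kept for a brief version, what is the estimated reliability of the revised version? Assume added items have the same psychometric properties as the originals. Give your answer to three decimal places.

n = 6/8 = 0.75
Apply the Spearman-Brown prophecy formula, r' = nr / [1 + (n − 1)r]:
r_new = (0.75 × 0.38) / (1 + (0.75 − 1) × 0.38)
     = 0.2850 / 0.9050 = 0.3149

0.315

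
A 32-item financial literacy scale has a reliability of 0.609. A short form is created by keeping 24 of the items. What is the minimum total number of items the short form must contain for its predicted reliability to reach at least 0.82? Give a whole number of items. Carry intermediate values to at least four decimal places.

Short-form reliability: n = 24/32 = 0.7500; r_24 = n·r/(1+(n−1)r) ≈ 0.5388
Length factor from the short form to reach 0.82: n' = 0.82(1 − 0.5388) / [0.5388(1 − 0.82)] ≈ 3.8994
Items = 3.8994 × 24 ≈ 93.59 → 94

94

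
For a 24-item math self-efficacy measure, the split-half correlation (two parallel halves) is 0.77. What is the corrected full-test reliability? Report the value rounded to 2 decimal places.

r_full = 2(0.77) / (1 + 0.77)
r_full = 1.5400 / 1.7700 ≈ 0.8701

0.87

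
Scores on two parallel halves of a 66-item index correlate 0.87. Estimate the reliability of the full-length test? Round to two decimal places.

The full test is twice the length of either half (n = 2).
r_full = 2(0.87) / (1 + 0.87)
       = 1.7400 / 1.8700 = 0.9305

0.93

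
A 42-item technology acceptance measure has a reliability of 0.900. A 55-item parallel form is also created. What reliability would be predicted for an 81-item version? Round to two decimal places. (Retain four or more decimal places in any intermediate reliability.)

The 55-item form is not needed; work directly from the 42-item form with n = 81/42 = 1.9286.
r_{81} = n·r / (1 + (n − 1)·r) = 1.7357 / 1.8357 ≈ 0.9455

0.95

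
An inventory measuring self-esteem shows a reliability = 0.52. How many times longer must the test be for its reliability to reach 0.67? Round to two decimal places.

n = 0.67(1 − 0.52) / [0.52(1 − 0.67)]
  = 0.3216 / 0.1716 = 1.8741

1.87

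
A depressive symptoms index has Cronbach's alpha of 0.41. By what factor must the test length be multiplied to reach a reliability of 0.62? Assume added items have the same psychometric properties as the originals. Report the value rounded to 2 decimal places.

2.35

Invert Spearman-Brown to solve for n:
n = r_target (1 − r_old) / [ r_old (1 − r_target) ]
n = [0.62 × 0.59] / [0.41 × 0.38]
  = 0.3658 / 0.1558 = 2.3479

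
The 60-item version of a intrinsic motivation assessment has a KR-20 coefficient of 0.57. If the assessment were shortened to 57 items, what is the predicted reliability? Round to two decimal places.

0.56

The new length is 57/60 = 0.95 times the old.
r_new = (0.95 × 0.57) / (1 + (0.95 − 1) × 0.57)
     = 0.5415 / 0.9715 = 0.5574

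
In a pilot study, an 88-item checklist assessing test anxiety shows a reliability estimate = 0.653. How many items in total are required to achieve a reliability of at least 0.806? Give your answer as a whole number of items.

195

n = [0.806 × 0.347] / [0.653 × 0.194]
n = 0.279682 / 0.126682 ≈ 2.2077
2.2077 × 88 = 194.28 → 195 items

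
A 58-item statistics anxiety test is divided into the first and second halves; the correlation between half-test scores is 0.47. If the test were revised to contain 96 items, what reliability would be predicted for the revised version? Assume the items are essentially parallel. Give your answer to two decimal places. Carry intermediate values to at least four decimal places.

0.75

First correct the split-half correlation to full-test reliability: r_full = 2 × 0.47 / (1 + 0.47) ≈ 0.6395
Length factor from 58 to 96 items: n = 96/58 = 1.6552
r_new = n·r_full / (1 + (n − 1)·r_full) = 1.0585 / 1.4190 ≈ 0.7459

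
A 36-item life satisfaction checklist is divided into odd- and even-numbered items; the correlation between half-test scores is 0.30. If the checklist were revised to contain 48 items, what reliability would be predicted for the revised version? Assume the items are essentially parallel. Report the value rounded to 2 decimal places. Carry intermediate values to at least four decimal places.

0.53

Spearman-Brown correction (n = 2): r_full = 2·0.30/(1 + 0.30) = 0.4615
Then adjust to 48 items: n = 48/36 = 1.3333
r_new = n·r_full / (1 + (n − 1)·r_full) = 0.6153 / 1.1538 ≈ 0.5333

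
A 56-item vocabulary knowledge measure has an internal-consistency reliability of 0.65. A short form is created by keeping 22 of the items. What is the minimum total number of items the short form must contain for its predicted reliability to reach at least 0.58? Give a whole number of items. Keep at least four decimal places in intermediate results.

42

Short-form reliability: n = 22/56 = 0.3929; r_22 = n·r/(1+(n−1)r) ≈ 0.4219
Then solve for n' with r_old = 0.4219, r_target = 0.58: n' = 0.58(1 − 0.4219)/[0.4219(1 − 0.58)] = 1.8922
Total items = 1.8922 × 22 = 41.63, rounded up to 42.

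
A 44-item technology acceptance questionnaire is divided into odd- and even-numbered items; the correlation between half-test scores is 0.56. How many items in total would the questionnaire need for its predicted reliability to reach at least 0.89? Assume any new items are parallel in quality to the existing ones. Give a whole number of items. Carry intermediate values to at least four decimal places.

Corrected full-test reliability: r_full = 2 × 0.56 / (1 + 0.56) ≈ 0.7179
n = r_tgt(1 − r_full) / [r_full(1 − r_tgt)] = 0.89 × 0.2821 / (0.7179 × 0.11) ≈ 3.1793
Required items = 3.1793 × 44 = 139.89, so 140 items.

140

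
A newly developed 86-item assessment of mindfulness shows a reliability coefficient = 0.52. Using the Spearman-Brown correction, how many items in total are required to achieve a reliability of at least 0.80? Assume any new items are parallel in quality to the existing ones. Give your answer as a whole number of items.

n = 0.80(1 − 0.52) / [0.52(1 − 0.80)]
n = 0.3840 / 0.1040 ≈ 3.6923
Items needed = n × 86 = 3.6923 × 86 ≈ 317.54 → round up to 318

318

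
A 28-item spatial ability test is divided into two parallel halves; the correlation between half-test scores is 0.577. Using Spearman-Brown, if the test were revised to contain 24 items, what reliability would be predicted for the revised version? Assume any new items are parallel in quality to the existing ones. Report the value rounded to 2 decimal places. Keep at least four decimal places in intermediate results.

Full-test reliability from the split-half r: r_full = 2(0.577)/(1 + 0.577) = 0.7318
Then adjust to 24 items: n = 24/28 = 0.8571
r_new = n·r_full / (1 + (n − 1)·r_full) = 0.6272 / 0.8954 ≈ 0.7005

0.70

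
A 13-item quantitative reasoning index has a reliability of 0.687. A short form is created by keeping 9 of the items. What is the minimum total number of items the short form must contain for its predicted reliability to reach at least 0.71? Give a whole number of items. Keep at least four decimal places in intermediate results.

First, r for the 9-item form: n = 9/13 = 0.6923, so r_9 = 0.6923·0.687/(1 + (0.6923 − 1)·0.687) = 0.6031
Length factor from the short form to reach 0.71: n' = 0.71(1 − 0.6031) / [0.6031(1 − 0.71)] ≈ 1.6112
Total items = 1.6112 × 9 = 14.50, rounded up to 15.

15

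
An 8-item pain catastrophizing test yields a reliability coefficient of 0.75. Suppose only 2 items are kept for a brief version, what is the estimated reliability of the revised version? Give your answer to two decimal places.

The new length is 2/8 = 0.25 times the old.
By Spearman-Brown, r_new = n r / (1 + (n − 1) r).
r_new = (0.25 × 0.75) / (1 + (0.25 − 1) × 0.75)
r_new = 0.1875 / 0.4375 ≈ 0.4286

0.43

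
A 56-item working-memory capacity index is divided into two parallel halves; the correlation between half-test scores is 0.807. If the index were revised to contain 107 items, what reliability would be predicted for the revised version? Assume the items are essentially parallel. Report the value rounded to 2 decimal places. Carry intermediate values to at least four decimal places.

0.94

First correct the split-half correlation to full-test reliability: r_full = 2 × 0.807 / (1 + 0.807) ≈ 0.8932
Length factor from 56 to 107 items: n = 107/56 = 1.9107
r_new = n·r_full / (1 + (n − 1)·r_full) = 1.7066 / 1.8134 ≈ 0.9411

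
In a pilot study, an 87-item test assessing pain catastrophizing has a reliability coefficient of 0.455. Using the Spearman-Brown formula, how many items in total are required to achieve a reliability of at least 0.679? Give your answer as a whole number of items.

Invert Spearman-Brown to solve for n:
n = r_target (1 − r_old) / [ r_old (1 − r_target) ]
n = 0.679 × (1 − 0.455) / [ 0.455 × (1 − 0.679) ]
  = 0.370055 / 0.146055 = 2.5337
Items needed = n × 87 = 2.5337 × 87 ≈ 220.43 → round up to 221

221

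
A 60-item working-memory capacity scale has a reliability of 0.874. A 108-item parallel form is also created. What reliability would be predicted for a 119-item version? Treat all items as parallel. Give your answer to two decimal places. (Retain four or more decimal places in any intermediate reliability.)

0.93

Only the ratio of lengths matters: n = 119/60 = 1.9833
r_{119} = n·r / (1 + (n − 1)·r) = 1.7334 / 1.8594 ≈ 0.9322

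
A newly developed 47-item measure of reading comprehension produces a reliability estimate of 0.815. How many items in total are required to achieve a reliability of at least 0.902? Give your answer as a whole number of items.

99

n = [0.902 × 0.185] / [0.815 × 0.098]
n = 0.166870 / 0.079870 ≈ 2.0893
2.0893 × 47 = 98.20 → 99 items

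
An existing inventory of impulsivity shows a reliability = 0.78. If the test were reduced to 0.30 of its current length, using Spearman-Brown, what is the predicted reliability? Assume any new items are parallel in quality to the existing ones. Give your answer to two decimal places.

0.52

By Spearman-Brown, r_new = n r / (1 + (n − 1) r).
r_new = 0.3·0.78 / [1 + (0.3 − 1)·0.78]
     = 0.2340 / 0.4540 = 0.5154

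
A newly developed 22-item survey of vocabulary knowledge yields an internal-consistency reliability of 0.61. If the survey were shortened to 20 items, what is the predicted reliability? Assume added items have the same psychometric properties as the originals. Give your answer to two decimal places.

0.59

n = 20/22 = 0.9091
By Spearman-Brown, r_new = n r / (1 + (n − 1) r).
r_new = (0.9091 × 0.61) / (1 + (0.9091 − 1) × 0.61)
     = 0.5546 / 0.9446 = 0.5871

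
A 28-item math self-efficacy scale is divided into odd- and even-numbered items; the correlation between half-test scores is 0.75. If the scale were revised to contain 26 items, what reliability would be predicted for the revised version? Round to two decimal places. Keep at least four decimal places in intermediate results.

Full-test reliability from the split-half r: r_full = 2(0.75)/(1 + 0.75) = 0.8571
Length factor from 28 to 26 items: n = 26/28 = 0.9286
r_new = n·r_full / (1 + (n − 1)·r_full) = 0.7959 / 0.9388 ≈ 0.8478

0.85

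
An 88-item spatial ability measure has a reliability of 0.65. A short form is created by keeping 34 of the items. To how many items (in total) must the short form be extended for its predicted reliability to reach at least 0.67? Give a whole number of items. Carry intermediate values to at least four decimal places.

97

Short-form reliability: n = 34/88 = 0.3864; r_34 = n·r/(1+(n−1)r) ≈ 0.4178
Then solve for n' with r_old = 0.4178, r_target = 0.67: n' = 0.67(1 − 0.4178)/[0.4178(1 − 0.67)] = 2.8292
Total items = 2.8292 × 34 = 96.19, rounded up to 97.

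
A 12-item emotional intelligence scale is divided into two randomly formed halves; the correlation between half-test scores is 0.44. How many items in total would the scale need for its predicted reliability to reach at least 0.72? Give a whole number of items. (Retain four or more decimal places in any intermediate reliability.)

20

r_full = 2(0.44)/(1 + 0.44) = 0.6111
n = r_tgt(1 − r_full) / [r_full(1 − r_tgt)] = 0.72 × 0.3889 / (0.6111 × 0.28) ≈ 1.6364
Items = 1.6364 × 12 ≈ 19.64 → 20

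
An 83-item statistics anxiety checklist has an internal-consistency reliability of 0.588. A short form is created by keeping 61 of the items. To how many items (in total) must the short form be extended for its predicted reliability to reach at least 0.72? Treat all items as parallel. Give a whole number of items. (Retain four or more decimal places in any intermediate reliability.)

First, r for the 61-item form: n = 61/83 = 0.7349, so r_61 = 0.7349·0.588/(1 + (0.7349 − 1)·0.588) = 0.5119
Then solve for n' with r_old = 0.5119, r_target = 0.72: n' = 0.72(1 − 0.5119)/[0.5119(1 − 0.72)] = 2.4519
Total items = 2.4519 × 61 = 149.57, rounded up to 150.

150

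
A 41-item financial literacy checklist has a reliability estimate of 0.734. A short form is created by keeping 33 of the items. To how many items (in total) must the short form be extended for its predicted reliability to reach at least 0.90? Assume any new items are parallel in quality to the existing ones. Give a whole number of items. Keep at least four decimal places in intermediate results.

134

Short-form reliability: n = 33/41 = 0.8049; r_33 = n·r/(1+(n−1)r) ≈ 0.6895
Then solve for n' with r_old = 0.6895, r_target = 0.90: n' = 0.90(1 − 0.6895)/[0.6895(1 − 0.90)] = 4.0529
Items = 4.0529 × 33 ≈ 133.75 → 134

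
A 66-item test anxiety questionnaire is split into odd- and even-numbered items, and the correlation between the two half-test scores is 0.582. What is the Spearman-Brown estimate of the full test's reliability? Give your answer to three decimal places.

The full test is twice the length of either half (n = 2).
r_full = 2(0.582) / (1 + 0.582)
       = 1.1640 / 1.5820 = 0.7358

0.736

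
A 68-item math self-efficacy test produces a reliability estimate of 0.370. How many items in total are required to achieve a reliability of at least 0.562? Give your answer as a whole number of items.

149

n = 0.562 × (1 − 0.370) / [ 0.370 × (1 − 0.562) ]
n = 0.354060 / 0.162060 ≈ 2.1847
Items needed = n × 68 = 2.1847 × 68 ≈ 148.56 → round up to 149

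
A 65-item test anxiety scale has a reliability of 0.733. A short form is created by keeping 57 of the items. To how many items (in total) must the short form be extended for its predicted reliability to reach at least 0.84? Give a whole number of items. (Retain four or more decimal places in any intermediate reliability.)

125

Short-form reliability: n = 57/65 = 0.8769; r_57 = n·r/(1+(n−1)r) ≈ 0.7065
Then solve for n' with r_old = 0.7065, r_target = 0.84: n' = 0.84(1 − 0.7065)/[0.7065(1 − 0.84)] = 2.1810
Items = 2.1810 × 57 ≈ 124.32 → 125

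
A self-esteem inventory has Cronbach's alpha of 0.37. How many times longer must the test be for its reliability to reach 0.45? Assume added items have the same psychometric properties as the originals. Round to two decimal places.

1.39

Spearman-Brown solved for the length factor n:
n = r*(1 − r) / [ r (1 − r*) ]
n = 0.45(1 − 0.37) / [0.37(1 − 0.45)]
  = 0.2835 / 0.2035 = 1.3931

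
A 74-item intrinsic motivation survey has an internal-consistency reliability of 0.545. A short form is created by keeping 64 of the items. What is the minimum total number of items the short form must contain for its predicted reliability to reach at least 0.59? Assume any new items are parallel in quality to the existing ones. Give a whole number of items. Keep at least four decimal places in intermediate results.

89

First, r for the 64-item form: n = 64/74 = 0.8649, so r_64 = 0.8649·0.545/(1 + (0.8649 − 1)·0.545) = 0.5088
Length factor from the short form to reach 0.59: n' = 0.59(1 − 0.5088) / [0.5088(1 − 0.59)] ≈ 1.3892
Items = 1.3892 × 64 ≈ 88.91 → 89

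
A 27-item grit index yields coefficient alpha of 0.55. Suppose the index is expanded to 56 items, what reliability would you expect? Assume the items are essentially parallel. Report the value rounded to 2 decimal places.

Length ratio n = 56/27 = 2.0741
By Spearman-Brown, r_new = n r / (1 + (n − 1) r).
r_new = (2.0741 × 0.55) / (1 + (2.0741 − 1) × 0.55)
     = 1.1408 / 1.5908 = 0.7171

0.72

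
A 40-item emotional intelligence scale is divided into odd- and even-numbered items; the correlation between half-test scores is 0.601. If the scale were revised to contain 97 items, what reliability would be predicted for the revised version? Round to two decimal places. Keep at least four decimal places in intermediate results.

First correct the split-half correlation to full-test reliability: r_full = 2 × 0.601 / (1 + 0.601) ≈ 0.7508
Length factor from 40 to 97 items: n = 97/40 = 2.4250
r_new = n·r_full / (1 + (n − 1)·r_full) = 1.8207 / 2.0699 ≈ 0.8796

0.88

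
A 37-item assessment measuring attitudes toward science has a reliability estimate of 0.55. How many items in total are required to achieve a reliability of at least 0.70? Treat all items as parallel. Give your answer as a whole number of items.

Invert Spearman-Brown to solve for n:
n = r_target (1 − r_old) / [ r_old (1 − r_target) ]
n = [0.70 × 0.45] / [0.55 × 0.30]
  = 0.3150 / 0.1650 = 1.9091
1.9091 × 37 = 70.64 → 71 items

71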